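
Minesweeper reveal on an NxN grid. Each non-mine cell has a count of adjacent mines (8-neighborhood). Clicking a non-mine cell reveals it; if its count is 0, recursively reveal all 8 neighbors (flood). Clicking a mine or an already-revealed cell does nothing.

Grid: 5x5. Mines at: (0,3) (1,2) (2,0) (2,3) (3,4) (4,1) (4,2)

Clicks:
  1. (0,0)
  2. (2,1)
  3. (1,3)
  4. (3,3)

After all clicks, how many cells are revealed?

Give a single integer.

Answer: 7

Derivation:
Click 1 (0,0) count=0: revealed 4 new [(0,0) (0,1) (1,0) (1,1)] -> total=4
Click 2 (2,1) count=2: revealed 1 new [(2,1)] -> total=5
Click 3 (1,3) count=3: revealed 1 new [(1,3)] -> total=6
Click 4 (3,3) count=3: revealed 1 new [(3,3)] -> total=7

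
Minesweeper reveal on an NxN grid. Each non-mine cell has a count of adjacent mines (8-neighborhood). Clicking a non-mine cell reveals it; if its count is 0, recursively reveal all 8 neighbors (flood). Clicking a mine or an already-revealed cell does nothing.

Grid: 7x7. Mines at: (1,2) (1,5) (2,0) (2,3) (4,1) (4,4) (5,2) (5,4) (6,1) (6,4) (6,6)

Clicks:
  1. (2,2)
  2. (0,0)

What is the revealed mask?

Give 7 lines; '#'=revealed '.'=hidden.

Click 1 (2,2) count=2: revealed 1 new [(2,2)] -> total=1
Click 2 (0,0) count=0: revealed 4 new [(0,0) (0,1) (1,0) (1,1)] -> total=5

Answer: ##.....
##.....
..#....
.......
.......
.......
.......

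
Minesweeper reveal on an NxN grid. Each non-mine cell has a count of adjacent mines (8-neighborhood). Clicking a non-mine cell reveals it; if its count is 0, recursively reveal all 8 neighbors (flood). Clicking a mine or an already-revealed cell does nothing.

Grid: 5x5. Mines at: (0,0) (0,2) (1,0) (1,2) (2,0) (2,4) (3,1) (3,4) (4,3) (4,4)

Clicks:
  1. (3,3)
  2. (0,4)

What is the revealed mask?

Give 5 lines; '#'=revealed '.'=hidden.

Answer: ...##
...##
.....
...#.
.....

Derivation:
Click 1 (3,3) count=4: revealed 1 new [(3,3)] -> total=1
Click 2 (0,4) count=0: revealed 4 new [(0,3) (0,4) (1,3) (1,4)] -> total=5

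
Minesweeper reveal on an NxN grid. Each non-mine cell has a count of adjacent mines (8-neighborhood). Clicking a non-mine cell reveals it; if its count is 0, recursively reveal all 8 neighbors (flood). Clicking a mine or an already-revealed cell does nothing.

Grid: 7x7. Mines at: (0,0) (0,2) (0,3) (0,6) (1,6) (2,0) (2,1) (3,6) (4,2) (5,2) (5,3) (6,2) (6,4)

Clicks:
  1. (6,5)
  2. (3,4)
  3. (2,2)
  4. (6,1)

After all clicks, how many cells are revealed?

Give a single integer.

Answer: 17

Derivation:
Click 1 (6,5) count=1: revealed 1 new [(6,5)] -> total=1
Click 2 (3,4) count=0: revealed 15 new [(1,2) (1,3) (1,4) (1,5) (2,2) (2,3) (2,4) (2,5) (3,2) (3,3) (3,4) (3,5) (4,3) (4,4) (4,5)] -> total=16
Click 3 (2,2) count=1: revealed 0 new [(none)] -> total=16
Click 4 (6,1) count=2: revealed 1 new [(6,1)] -> total=17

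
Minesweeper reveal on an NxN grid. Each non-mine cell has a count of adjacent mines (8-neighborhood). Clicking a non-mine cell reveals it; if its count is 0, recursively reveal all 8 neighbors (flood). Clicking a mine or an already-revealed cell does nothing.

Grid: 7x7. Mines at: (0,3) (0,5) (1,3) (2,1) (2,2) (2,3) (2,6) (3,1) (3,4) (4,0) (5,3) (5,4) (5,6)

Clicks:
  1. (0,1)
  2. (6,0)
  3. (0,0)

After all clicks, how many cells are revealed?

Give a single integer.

Click 1 (0,1) count=0: revealed 6 new [(0,0) (0,1) (0,2) (1,0) (1,1) (1,2)] -> total=6
Click 2 (6,0) count=0: revealed 6 new [(5,0) (5,1) (5,2) (6,0) (6,1) (6,2)] -> total=12
Click 3 (0,0) count=0: revealed 0 new [(none)] -> total=12

Answer: 12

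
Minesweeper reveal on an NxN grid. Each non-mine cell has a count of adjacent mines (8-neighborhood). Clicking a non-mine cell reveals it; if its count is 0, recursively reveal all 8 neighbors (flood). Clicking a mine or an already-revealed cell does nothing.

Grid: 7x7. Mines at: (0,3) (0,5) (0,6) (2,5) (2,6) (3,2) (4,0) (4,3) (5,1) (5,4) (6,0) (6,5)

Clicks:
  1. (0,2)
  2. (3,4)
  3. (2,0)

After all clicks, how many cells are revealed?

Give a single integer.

Answer: 12

Derivation:
Click 1 (0,2) count=1: revealed 1 new [(0,2)] -> total=1
Click 2 (3,4) count=2: revealed 1 new [(3,4)] -> total=2
Click 3 (2,0) count=0: revealed 10 new [(0,0) (0,1) (1,0) (1,1) (1,2) (2,0) (2,1) (2,2) (3,0) (3,1)] -> total=12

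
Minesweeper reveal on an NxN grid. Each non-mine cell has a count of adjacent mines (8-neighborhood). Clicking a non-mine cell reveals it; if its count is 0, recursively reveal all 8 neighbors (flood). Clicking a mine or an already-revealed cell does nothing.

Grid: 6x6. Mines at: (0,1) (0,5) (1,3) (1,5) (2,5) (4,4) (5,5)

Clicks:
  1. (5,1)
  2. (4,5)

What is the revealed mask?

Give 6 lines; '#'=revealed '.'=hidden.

Answer: ......
###...
####..
####..
####.#
####..

Derivation:
Click 1 (5,1) count=0: revealed 19 new [(1,0) (1,1) (1,2) (2,0) (2,1) (2,2) (2,3) (3,0) (3,1) (3,2) (3,3) (4,0) (4,1) (4,2) (4,3) (5,0) (5,1) (5,2) (5,3)] -> total=19
Click 2 (4,5) count=2: revealed 1 new [(4,5)] -> total=20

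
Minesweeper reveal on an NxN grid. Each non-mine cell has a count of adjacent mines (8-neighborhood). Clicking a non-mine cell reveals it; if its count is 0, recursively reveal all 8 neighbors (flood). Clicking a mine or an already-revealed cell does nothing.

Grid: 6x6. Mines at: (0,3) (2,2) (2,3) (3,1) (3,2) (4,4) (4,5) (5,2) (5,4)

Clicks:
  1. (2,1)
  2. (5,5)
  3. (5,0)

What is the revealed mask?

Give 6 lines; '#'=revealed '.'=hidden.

Answer: ......
......
.#....
......
##....
##...#

Derivation:
Click 1 (2,1) count=3: revealed 1 new [(2,1)] -> total=1
Click 2 (5,5) count=3: revealed 1 new [(5,5)] -> total=2
Click 3 (5,0) count=0: revealed 4 new [(4,0) (4,1) (5,0) (5,1)] -> total=6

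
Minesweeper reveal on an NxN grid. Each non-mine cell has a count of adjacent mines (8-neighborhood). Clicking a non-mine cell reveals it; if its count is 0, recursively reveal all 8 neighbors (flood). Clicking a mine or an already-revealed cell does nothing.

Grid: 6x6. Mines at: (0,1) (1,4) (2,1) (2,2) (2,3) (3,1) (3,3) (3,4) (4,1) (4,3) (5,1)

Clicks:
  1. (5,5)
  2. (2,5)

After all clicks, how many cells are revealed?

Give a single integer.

Click 1 (5,5) count=0: revealed 4 new [(4,4) (4,5) (5,4) (5,5)] -> total=4
Click 2 (2,5) count=2: revealed 1 new [(2,5)] -> total=5

Answer: 5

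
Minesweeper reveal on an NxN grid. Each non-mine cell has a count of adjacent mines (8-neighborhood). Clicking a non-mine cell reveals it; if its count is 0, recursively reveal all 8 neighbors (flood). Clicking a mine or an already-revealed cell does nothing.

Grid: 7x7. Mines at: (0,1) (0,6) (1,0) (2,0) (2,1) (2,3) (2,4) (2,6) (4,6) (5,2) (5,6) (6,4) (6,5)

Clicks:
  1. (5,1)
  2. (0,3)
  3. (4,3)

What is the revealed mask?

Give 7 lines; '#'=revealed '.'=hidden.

Answer: ..####.
..####.
.......
.......
...#...
.#.....
.......

Derivation:
Click 1 (5,1) count=1: revealed 1 new [(5,1)] -> total=1
Click 2 (0,3) count=0: revealed 8 new [(0,2) (0,3) (0,4) (0,5) (1,2) (1,3) (1,4) (1,5)] -> total=9
Click 3 (4,3) count=1: revealed 1 new [(4,3)] -> total=10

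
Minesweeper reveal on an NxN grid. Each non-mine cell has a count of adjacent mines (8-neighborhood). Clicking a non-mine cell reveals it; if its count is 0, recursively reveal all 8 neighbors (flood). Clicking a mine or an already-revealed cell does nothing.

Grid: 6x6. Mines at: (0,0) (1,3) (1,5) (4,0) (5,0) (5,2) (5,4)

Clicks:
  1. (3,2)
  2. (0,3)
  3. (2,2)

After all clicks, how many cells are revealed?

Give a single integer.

Answer: 21

Derivation:
Click 1 (3,2) count=0: revealed 20 new [(1,0) (1,1) (1,2) (2,0) (2,1) (2,2) (2,3) (2,4) (2,5) (3,0) (3,1) (3,2) (3,3) (3,4) (3,5) (4,1) (4,2) (4,3) (4,4) (4,5)] -> total=20
Click 2 (0,3) count=1: revealed 1 new [(0,3)] -> total=21
Click 3 (2,2) count=1: revealed 0 new [(none)] -> total=21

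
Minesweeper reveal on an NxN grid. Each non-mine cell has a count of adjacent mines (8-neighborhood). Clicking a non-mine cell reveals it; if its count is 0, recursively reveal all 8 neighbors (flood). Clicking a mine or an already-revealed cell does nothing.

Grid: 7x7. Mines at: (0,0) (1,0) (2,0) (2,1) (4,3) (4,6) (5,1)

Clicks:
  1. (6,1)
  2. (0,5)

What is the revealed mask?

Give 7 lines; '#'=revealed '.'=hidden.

Answer: .######
.######
..#####
..#####
.......
.......
.#.....

Derivation:
Click 1 (6,1) count=1: revealed 1 new [(6,1)] -> total=1
Click 2 (0,5) count=0: revealed 22 new [(0,1) (0,2) (0,3) (0,4) (0,5) (0,6) (1,1) (1,2) (1,3) (1,4) (1,5) (1,6) (2,2) (2,3) (2,4) (2,5) (2,6) (3,2) (3,3) (3,4) (3,5) (3,6)] -> total=23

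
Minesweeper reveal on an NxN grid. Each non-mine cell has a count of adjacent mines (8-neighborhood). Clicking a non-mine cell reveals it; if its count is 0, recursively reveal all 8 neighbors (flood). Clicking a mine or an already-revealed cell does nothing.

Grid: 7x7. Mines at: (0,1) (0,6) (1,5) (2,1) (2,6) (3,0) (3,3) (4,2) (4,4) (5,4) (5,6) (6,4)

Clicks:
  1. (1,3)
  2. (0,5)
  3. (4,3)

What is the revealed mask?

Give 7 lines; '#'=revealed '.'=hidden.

Click 1 (1,3) count=0: revealed 9 new [(0,2) (0,3) (0,4) (1,2) (1,3) (1,4) (2,2) (2,3) (2,4)] -> total=9
Click 2 (0,5) count=2: revealed 1 new [(0,5)] -> total=10
Click 3 (4,3) count=4: revealed 1 new [(4,3)] -> total=11

Answer: ..####.
..###..
..###..
.......
...#...
.......
.......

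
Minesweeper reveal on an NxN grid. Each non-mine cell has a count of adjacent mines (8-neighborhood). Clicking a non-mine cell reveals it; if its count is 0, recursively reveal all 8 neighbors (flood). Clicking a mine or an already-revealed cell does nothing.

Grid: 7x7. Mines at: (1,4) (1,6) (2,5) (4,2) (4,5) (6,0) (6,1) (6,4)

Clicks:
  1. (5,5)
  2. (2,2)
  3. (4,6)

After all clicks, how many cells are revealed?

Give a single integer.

Answer: 22

Derivation:
Click 1 (5,5) count=2: revealed 1 new [(5,5)] -> total=1
Click 2 (2,2) count=0: revealed 20 new [(0,0) (0,1) (0,2) (0,3) (1,0) (1,1) (1,2) (1,3) (2,0) (2,1) (2,2) (2,3) (3,0) (3,1) (3,2) (3,3) (4,0) (4,1) (5,0) (5,1)] -> total=21
Click 3 (4,6) count=1: revealed 1 new [(4,6)] -> total=22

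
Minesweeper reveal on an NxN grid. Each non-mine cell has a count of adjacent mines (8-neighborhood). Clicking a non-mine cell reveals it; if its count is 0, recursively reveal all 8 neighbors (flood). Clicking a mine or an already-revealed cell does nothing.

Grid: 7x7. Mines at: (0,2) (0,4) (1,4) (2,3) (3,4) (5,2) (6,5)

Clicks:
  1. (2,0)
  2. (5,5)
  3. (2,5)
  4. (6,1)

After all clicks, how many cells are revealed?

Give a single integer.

Click 1 (2,0) count=0: revealed 18 new [(0,0) (0,1) (1,0) (1,1) (1,2) (2,0) (2,1) (2,2) (3,0) (3,1) (3,2) (4,0) (4,1) (4,2) (5,0) (5,1) (6,0) (6,1)] -> total=18
Click 2 (5,5) count=1: revealed 1 new [(5,5)] -> total=19
Click 3 (2,5) count=2: revealed 1 new [(2,5)] -> total=20
Click 4 (6,1) count=1: revealed 0 new [(none)] -> total=20

Answer: 20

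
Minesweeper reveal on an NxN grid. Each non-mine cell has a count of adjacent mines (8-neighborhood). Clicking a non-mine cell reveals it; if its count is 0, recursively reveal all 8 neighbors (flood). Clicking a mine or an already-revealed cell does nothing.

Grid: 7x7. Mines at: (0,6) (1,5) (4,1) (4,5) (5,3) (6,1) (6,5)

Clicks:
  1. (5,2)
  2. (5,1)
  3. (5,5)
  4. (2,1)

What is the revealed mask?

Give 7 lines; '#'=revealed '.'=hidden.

Answer: #####..
#####..
#####..
#####..
..###..
.##..#.
.......

Derivation:
Click 1 (5,2) count=3: revealed 1 new [(5,2)] -> total=1
Click 2 (5,1) count=2: revealed 1 new [(5,1)] -> total=2
Click 3 (5,5) count=2: revealed 1 new [(5,5)] -> total=3
Click 4 (2,1) count=0: revealed 23 new [(0,0) (0,1) (0,2) (0,3) (0,4) (1,0) (1,1) (1,2) (1,3) (1,4) (2,0) (2,1) (2,2) (2,3) (2,4) (3,0) (3,1) (3,2) (3,3) (3,4) (4,2) (4,3) (4,4)] -> total=26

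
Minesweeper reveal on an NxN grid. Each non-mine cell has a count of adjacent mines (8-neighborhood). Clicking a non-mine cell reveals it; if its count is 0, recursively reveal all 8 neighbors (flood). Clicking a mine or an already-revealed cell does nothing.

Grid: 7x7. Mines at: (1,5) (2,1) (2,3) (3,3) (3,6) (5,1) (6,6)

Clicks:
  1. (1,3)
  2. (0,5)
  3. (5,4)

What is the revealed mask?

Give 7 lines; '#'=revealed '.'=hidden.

Answer: .....#.
...#...
.......
.......
..####.
..####.
..####.

Derivation:
Click 1 (1,3) count=1: revealed 1 new [(1,3)] -> total=1
Click 2 (0,5) count=1: revealed 1 new [(0,5)] -> total=2
Click 3 (5,4) count=0: revealed 12 new [(4,2) (4,3) (4,4) (4,5) (5,2) (5,3) (5,4) (5,5) (6,2) (6,3) (6,4) (6,5)] -> total=14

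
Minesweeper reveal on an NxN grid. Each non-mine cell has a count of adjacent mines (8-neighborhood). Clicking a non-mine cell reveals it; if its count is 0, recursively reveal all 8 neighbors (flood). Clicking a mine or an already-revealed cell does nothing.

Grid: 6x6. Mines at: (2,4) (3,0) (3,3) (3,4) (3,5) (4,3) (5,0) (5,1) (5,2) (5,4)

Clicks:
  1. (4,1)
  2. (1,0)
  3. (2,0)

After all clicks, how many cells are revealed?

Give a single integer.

Answer: 17

Derivation:
Click 1 (4,1) count=4: revealed 1 new [(4,1)] -> total=1
Click 2 (1,0) count=0: revealed 16 new [(0,0) (0,1) (0,2) (0,3) (0,4) (0,5) (1,0) (1,1) (1,2) (1,3) (1,4) (1,5) (2,0) (2,1) (2,2) (2,3)] -> total=17
Click 3 (2,0) count=1: revealed 0 new [(none)] -> total=17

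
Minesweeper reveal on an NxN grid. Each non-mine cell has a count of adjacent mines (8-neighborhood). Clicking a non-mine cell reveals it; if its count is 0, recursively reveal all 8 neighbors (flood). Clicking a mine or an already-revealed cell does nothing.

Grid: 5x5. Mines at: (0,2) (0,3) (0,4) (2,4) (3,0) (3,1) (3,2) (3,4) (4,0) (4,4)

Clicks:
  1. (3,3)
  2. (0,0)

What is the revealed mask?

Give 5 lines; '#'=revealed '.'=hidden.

Answer: ##...
##...
##...
...#.
.....

Derivation:
Click 1 (3,3) count=4: revealed 1 new [(3,3)] -> total=1
Click 2 (0,0) count=0: revealed 6 new [(0,0) (0,1) (1,0) (1,1) (2,0) (2,1)] -> total=7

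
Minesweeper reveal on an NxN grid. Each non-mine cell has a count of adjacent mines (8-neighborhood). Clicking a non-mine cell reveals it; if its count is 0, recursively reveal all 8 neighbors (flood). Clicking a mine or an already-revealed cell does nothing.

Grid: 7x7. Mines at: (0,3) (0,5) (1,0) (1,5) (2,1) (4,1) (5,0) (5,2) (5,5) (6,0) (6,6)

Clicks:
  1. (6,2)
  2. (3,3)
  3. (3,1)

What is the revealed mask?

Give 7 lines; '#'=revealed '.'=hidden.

Answer: .......
..###..
..#####
.######
..#####
.......
..#....

Derivation:
Click 1 (6,2) count=1: revealed 1 new [(6,2)] -> total=1
Click 2 (3,3) count=0: revealed 18 new [(1,2) (1,3) (1,4) (2,2) (2,3) (2,4) (2,5) (2,6) (3,2) (3,3) (3,4) (3,5) (3,6) (4,2) (4,3) (4,4) (4,5) (4,6)] -> total=19
Click 3 (3,1) count=2: revealed 1 new [(3,1)] -> total=20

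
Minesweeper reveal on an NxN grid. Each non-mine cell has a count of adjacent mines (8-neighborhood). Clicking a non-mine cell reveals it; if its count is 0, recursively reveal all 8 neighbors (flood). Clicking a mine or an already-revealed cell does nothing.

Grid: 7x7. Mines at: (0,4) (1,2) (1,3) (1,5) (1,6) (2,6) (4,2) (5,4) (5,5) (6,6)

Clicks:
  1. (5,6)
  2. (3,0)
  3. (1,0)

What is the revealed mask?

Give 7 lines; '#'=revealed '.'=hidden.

Click 1 (5,6) count=2: revealed 1 new [(5,6)] -> total=1
Click 2 (3,0) count=0: revealed 18 new [(0,0) (0,1) (1,0) (1,1) (2,0) (2,1) (3,0) (3,1) (4,0) (4,1) (5,0) (5,1) (5,2) (5,3) (6,0) (6,1) (6,2) (6,3)] -> total=19
Click 3 (1,0) count=0: revealed 0 new [(none)] -> total=19

Answer: ##.....
##.....
##.....
##.....
##.....
####..#
####...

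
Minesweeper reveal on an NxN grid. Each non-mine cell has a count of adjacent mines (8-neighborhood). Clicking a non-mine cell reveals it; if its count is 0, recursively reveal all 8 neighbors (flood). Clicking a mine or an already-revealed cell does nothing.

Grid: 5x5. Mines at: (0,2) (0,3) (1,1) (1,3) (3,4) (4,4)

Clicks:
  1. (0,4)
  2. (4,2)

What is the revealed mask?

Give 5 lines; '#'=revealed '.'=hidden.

Answer: ....#
.....
####.
####.
####.

Derivation:
Click 1 (0,4) count=2: revealed 1 new [(0,4)] -> total=1
Click 2 (4,2) count=0: revealed 12 new [(2,0) (2,1) (2,2) (2,3) (3,0) (3,1) (3,2) (3,3) (4,0) (4,1) (4,2) (4,3)] -> total=13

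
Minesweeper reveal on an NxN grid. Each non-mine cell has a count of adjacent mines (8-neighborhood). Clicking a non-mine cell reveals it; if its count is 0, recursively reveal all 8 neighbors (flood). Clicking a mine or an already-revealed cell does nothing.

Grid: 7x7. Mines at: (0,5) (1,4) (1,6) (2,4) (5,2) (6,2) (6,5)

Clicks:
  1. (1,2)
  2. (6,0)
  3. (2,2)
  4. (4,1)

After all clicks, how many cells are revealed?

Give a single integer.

Answer: 24

Derivation:
Click 1 (1,2) count=0: revealed 24 new [(0,0) (0,1) (0,2) (0,3) (1,0) (1,1) (1,2) (1,3) (2,0) (2,1) (2,2) (2,3) (3,0) (3,1) (3,2) (3,3) (4,0) (4,1) (4,2) (4,3) (5,0) (5,1) (6,0) (6,1)] -> total=24
Click 2 (6,0) count=0: revealed 0 new [(none)] -> total=24
Click 3 (2,2) count=0: revealed 0 new [(none)] -> total=24
Click 4 (4,1) count=1: revealed 0 new [(none)] -> total=24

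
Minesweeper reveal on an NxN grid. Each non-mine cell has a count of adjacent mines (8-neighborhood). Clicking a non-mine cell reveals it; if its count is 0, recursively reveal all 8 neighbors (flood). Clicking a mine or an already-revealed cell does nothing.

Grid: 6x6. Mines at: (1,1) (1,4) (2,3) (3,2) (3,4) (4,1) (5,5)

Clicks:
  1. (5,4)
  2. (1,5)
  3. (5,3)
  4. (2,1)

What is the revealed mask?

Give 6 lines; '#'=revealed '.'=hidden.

Click 1 (5,4) count=1: revealed 1 new [(5,4)] -> total=1
Click 2 (1,5) count=1: revealed 1 new [(1,5)] -> total=2
Click 3 (5,3) count=0: revealed 5 new [(4,2) (4,3) (4,4) (5,2) (5,3)] -> total=7
Click 4 (2,1) count=2: revealed 1 new [(2,1)] -> total=8

Answer: ......
.....#
.#....
......
..###.
..###.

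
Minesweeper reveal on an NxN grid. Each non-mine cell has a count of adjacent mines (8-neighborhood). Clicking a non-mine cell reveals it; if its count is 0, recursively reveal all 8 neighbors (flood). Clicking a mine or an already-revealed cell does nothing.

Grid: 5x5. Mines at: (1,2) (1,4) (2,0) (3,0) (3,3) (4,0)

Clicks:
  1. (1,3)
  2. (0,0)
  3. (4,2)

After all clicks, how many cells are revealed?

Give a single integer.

Answer: 6

Derivation:
Click 1 (1,3) count=2: revealed 1 new [(1,3)] -> total=1
Click 2 (0,0) count=0: revealed 4 new [(0,0) (0,1) (1,0) (1,1)] -> total=5
Click 3 (4,2) count=1: revealed 1 new [(4,2)] -> total=6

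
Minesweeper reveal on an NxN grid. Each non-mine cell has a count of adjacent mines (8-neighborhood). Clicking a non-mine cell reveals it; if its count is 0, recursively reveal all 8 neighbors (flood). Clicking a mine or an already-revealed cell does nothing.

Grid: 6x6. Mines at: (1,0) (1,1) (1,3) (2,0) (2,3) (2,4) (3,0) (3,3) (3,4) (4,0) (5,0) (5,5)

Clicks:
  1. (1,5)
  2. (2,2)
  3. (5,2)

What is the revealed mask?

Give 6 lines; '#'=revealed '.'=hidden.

Answer: ......
.....#
..#...
......
.####.
.####.

Derivation:
Click 1 (1,5) count=1: revealed 1 new [(1,5)] -> total=1
Click 2 (2,2) count=4: revealed 1 new [(2,2)] -> total=2
Click 3 (5,2) count=0: revealed 8 new [(4,1) (4,2) (4,3) (4,4) (5,1) (5,2) (5,3) (5,4)] -> total=10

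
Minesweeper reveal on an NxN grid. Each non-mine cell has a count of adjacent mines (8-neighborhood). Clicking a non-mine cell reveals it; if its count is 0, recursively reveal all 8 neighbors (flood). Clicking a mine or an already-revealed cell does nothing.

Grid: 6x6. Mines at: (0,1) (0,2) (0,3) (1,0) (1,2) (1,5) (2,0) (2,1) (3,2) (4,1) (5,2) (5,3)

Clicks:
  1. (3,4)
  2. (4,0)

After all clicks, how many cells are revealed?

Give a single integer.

Answer: 12

Derivation:
Click 1 (3,4) count=0: revealed 11 new [(2,3) (2,4) (2,5) (3,3) (3,4) (3,5) (4,3) (4,4) (4,5) (5,4) (5,5)] -> total=11
Click 2 (4,0) count=1: revealed 1 new [(4,0)] -> total=12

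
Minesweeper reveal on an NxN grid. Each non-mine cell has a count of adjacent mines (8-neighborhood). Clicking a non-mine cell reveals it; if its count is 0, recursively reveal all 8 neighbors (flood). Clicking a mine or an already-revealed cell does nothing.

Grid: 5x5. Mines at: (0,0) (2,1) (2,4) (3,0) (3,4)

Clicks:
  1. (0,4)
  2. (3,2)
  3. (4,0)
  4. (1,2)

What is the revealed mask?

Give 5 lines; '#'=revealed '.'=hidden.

Answer: .####
.####
.....
..#..
#....

Derivation:
Click 1 (0,4) count=0: revealed 8 new [(0,1) (0,2) (0,3) (0,4) (1,1) (1,2) (1,3) (1,4)] -> total=8
Click 2 (3,2) count=1: revealed 1 new [(3,2)] -> total=9
Click 3 (4,0) count=1: revealed 1 new [(4,0)] -> total=10
Click 4 (1,2) count=1: revealed 0 new [(none)] -> total=10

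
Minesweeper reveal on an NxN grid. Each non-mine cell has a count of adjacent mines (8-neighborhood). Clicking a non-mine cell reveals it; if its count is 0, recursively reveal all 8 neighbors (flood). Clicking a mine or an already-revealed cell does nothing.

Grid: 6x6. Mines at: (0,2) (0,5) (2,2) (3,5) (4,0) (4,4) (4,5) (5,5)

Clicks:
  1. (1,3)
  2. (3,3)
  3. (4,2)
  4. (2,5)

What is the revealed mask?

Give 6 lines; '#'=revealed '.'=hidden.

Click 1 (1,3) count=2: revealed 1 new [(1,3)] -> total=1
Click 2 (3,3) count=2: revealed 1 new [(3,3)] -> total=2
Click 3 (4,2) count=0: revealed 8 new [(3,1) (3,2) (4,1) (4,2) (4,3) (5,1) (5,2) (5,3)] -> total=10
Click 4 (2,5) count=1: revealed 1 new [(2,5)] -> total=11

Answer: ......
...#..
.....#
.###..
.###..
.###..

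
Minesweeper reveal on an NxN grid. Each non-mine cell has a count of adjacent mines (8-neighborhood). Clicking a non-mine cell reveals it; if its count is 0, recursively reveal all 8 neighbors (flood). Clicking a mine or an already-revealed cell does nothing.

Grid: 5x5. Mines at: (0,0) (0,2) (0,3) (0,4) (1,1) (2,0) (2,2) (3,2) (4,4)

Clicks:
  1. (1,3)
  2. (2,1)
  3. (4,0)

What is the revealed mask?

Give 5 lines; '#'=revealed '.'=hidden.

Answer: .....
...#.
.#...
##...
##...

Derivation:
Click 1 (1,3) count=4: revealed 1 new [(1,3)] -> total=1
Click 2 (2,1) count=4: revealed 1 new [(2,1)] -> total=2
Click 3 (4,0) count=0: revealed 4 new [(3,0) (3,1) (4,0) (4,1)] -> total=6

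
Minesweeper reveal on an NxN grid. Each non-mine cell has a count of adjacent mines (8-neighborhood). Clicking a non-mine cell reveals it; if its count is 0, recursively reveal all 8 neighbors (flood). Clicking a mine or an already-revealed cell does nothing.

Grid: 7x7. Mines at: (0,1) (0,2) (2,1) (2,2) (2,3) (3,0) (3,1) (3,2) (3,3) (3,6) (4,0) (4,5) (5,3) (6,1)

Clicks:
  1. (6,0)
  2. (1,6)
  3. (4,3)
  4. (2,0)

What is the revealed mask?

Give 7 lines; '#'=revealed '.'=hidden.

Click 1 (6,0) count=1: revealed 1 new [(6,0)] -> total=1
Click 2 (1,6) count=0: revealed 11 new [(0,3) (0,4) (0,5) (0,6) (1,3) (1,4) (1,5) (1,6) (2,4) (2,5) (2,6)] -> total=12
Click 3 (4,3) count=3: revealed 1 new [(4,3)] -> total=13
Click 4 (2,0) count=3: revealed 1 new [(2,0)] -> total=14

Answer: ...####
...####
#...###
.......
...#...
.......
#......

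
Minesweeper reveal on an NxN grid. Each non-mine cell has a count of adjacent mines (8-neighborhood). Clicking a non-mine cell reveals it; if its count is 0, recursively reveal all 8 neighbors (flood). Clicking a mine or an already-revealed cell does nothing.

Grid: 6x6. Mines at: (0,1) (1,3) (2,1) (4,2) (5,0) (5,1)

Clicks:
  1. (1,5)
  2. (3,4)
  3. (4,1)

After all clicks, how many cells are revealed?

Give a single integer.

Click 1 (1,5) count=0: revealed 16 new [(0,4) (0,5) (1,4) (1,5) (2,3) (2,4) (2,5) (3,3) (3,4) (3,5) (4,3) (4,4) (4,5) (5,3) (5,4) (5,5)] -> total=16
Click 2 (3,4) count=0: revealed 0 new [(none)] -> total=16
Click 3 (4,1) count=3: revealed 1 new [(4,1)] -> total=17

Answer: 17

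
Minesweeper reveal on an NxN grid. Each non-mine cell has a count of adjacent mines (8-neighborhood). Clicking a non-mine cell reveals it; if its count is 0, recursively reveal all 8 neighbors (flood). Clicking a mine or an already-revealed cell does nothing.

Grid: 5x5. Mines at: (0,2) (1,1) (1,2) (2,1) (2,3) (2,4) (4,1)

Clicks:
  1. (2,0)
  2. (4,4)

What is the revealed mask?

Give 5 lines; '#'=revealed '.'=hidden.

Answer: .....
.....
#....
..###
..###

Derivation:
Click 1 (2,0) count=2: revealed 1 new [(2,0)] -> total=1
Click 2 (4,4) count=0: revealed 6 new [(3,2) (3,3) (3,4) (4,2) (4,3) (4,4)] -> total=7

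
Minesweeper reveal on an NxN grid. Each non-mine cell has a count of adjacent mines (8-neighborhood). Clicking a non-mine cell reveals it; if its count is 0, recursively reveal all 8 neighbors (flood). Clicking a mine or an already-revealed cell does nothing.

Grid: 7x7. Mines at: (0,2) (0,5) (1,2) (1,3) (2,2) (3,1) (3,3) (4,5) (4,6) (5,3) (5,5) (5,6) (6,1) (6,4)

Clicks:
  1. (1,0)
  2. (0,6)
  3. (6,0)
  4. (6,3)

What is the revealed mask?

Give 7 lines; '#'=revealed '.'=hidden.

Click 1 (1,0) count=0: revealed 6 new [(0,0) (0,1) (1,0) (1,1) (2,0) (2,1)] -> total=6
Click 2 (0,6) count=1: revealed 1 new [(0,6)] -> total=7
Click 3 (6,0) count=1: revealed 1 new [(6,0)] -> total=8
Click 4 (6,3) count=2: revealed 1 new [(6,3)] -> total=9

Answer: ##....#
##.....
##.....
.......
.......
.......
#..#...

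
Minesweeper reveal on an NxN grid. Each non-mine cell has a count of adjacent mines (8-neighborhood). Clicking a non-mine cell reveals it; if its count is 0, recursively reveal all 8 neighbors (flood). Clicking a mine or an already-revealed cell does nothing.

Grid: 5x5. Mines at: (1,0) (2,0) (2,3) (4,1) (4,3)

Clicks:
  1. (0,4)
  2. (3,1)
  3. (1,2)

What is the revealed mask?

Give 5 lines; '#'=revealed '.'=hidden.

Click 1 (0,4) count=0: revealed 8 new [(0,1) (0,2) (0,3) (0,4) (1,1) (1,2) (1,3) (1,4)] -> total=8
Click 2 (3,1) count=2: revealed 1 new [(3,1)] -> total=9
Click 3 (1,2) count=1: revealed 0 new [(none)] -> total=9

Answer: .####
.####
.....
.#...
.....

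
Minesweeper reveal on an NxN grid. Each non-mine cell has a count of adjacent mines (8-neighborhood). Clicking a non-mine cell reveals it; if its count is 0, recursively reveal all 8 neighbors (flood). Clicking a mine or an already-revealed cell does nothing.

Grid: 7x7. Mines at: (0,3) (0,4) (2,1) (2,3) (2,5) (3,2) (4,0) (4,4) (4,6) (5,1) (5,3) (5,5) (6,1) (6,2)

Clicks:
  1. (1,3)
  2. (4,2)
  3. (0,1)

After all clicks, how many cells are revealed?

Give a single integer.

Click 1 (1,3) count=3: revealed 1 new [(1,3)] -> total=1
Click 2 (4,2) count=3: revealed 1 new [(4,2)] -> total=2
Click 3 (0,1) count=0: revealed 6 new [(0,0) (0,1) (0,2) (1,0) (1,1) (1,2)] -> total=8

Answer: 8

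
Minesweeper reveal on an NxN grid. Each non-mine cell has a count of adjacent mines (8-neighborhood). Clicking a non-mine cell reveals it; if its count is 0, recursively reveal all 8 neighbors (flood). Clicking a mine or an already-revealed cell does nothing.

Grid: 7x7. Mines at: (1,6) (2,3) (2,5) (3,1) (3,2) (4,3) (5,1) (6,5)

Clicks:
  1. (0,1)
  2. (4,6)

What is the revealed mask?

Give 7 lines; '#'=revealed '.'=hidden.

Click 1 (0,1) count=0: revealed 15 new [(0,0) (0,1) (0,2) (0,3) (0,4) (0,5) (1,0) (1,1) (1,2) (1,3) (1,4) (1,5) (2,0) (2,1) (2,2)] -> total=15
Click 2 (4,6) count=0: revealed 9 new [(3,4) (3,5) (3,6) (4,4) (4,5) (4,6) (5,4) (5,5) (5,6)] -> total=24

Answer: ######.
######.
###....
....###
....###
....###
.......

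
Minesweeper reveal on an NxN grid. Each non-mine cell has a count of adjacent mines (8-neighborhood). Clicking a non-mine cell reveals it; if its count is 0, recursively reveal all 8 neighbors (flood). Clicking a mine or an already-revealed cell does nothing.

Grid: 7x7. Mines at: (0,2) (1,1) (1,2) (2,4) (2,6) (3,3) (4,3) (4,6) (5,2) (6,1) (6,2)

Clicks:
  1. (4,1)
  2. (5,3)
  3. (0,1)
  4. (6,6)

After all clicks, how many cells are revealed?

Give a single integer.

Click 1 (4,1) count=1: revealed 1 new [(4,1)] -> total=1
Click 2 (5,3) count=3: revealed 1 new [(5,3)] -> total=2
Click 3 (0,1) count=3: revealed 1 new [(0,1)] -> total=3
Click 4 (6,6) count=0: revealed 7 new [(5,4) (5,5) (5,6) (6,3) (6,4) (6,5) (6,6)] -> total=10

Answer: 10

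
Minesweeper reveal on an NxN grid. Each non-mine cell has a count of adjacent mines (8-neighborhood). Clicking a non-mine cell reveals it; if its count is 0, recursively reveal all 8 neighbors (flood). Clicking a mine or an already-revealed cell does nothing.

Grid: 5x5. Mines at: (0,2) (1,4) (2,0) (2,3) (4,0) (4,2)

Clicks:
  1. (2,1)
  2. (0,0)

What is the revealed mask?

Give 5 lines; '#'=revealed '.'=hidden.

Click 1 (2,1) count=1: revealed 1 new [(2,1)] -> total=1
Click 2 (0,0) count=0: revealed 4 new [(0,0) (0,1) (1,0) (1,1)] -> total=5

Answer: ##...
##...
.#...
.....
.....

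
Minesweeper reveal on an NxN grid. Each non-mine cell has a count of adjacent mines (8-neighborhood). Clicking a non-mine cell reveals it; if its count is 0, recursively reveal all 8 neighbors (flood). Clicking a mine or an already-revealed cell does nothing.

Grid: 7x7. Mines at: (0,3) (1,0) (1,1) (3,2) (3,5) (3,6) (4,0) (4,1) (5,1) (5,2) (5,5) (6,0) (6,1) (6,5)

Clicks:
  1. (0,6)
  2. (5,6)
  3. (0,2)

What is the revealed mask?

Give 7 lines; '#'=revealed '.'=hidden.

Click 1 (0,6) count=0: revealed 9 new [(0,4) (0,5) (0,6) (1,4) (1,5) (1,6) (2,4) (2,5) (2,6)] -> total=9
Click 2 (5,6) count=2: revealed 1 new [(5,6)] -> total=10
Click 3 (0,2) count=2: revealed 1 new [(0,2)] -> total=11

Answer: ..#.###
....###
....###
.......
.......
......#
.......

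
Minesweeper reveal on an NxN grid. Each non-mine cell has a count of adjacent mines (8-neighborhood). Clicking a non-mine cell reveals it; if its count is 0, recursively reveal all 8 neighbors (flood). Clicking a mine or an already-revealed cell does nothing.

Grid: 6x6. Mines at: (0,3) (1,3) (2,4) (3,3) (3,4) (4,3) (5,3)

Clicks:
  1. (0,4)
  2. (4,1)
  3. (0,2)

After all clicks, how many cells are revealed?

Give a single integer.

Click 1 (0,4) count=2: revealed 1 new [(0,4)] -> total=1
Click 2 (4,1) count=0: revealed 18 new [(0,0) (0,1) (0,2) (1,0) (1,1) (1,2) (2,0) (2,1) (2,2) (3,0) (3,1) (3,2) (4,0) (4,1) (4,2) (5,0) (5,1) (5,2)] -> total=19
Click 3 (0,2) count=2: revealed 0 new [(none)] -> total=19

Answer: 19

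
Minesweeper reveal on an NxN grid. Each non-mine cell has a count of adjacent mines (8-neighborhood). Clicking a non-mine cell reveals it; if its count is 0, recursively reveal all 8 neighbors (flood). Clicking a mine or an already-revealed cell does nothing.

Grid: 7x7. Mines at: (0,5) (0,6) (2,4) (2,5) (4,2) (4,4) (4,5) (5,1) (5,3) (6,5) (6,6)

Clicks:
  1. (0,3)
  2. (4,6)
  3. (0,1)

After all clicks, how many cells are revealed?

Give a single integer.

Answer: 21

Derivation:
Click 1 (0,3) count=0: revealed 20 new [(0,0) (0,1) (0,2) (0,3) (0,4) (1,0) (1,1) (1,2) (1,3) (1,4) (2,0) (2,1) (2,2) (2,3) (3,0) (3,1) (3,2) (3,3) (4,0) (4,1)] -> total=20
Click 2 (4,6) count=1: revealed 1 new [(4,6)] -> total=21
Click 3 (0,1) count=0: revealed 0 new [(none)] -> total=21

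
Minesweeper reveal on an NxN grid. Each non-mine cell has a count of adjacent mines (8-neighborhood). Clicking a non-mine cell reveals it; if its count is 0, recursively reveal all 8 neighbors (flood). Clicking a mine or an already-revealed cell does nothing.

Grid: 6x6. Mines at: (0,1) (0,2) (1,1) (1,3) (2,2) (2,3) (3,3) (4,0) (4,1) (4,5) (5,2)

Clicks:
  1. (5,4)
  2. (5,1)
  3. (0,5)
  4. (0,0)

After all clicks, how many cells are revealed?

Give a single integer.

Click 1 (5,4) count=1: revealed 1 new [(5,4)] -> total=1
Click 2 (5,1) count=3: revealed 1 new [(5,1)] -> total=2
Click 3 (0,5) count=0: revealed 8 new [(0,4) (0,5) (1,4) (1,5) (2,4) (2,5) (3,4) (3,5)] -> total=10
Click 4 (0,0) count=2: revealed 1 new [(0,0)] -> total=11

Answer: 11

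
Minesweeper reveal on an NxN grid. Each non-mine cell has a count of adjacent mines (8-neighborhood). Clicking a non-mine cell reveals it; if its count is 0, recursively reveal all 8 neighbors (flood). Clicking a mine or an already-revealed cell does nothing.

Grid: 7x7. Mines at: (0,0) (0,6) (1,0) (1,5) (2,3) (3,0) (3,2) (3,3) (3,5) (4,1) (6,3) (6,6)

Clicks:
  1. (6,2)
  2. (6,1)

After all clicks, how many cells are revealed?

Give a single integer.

Click 1 (6,2) count=1: revealed 1 new [(6,2)] -> total=1
Click 2 (6,1) count=0: revealed 5 new [(5,0) (5,1) (5,2) (6,0) (6,1)] -> total=6

Answer: 6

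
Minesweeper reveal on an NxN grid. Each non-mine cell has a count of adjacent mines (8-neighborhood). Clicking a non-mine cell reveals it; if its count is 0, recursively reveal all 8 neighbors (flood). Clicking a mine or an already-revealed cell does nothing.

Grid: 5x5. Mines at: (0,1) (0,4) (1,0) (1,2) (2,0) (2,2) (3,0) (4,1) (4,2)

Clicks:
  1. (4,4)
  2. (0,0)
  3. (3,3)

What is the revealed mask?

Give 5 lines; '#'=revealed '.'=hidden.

Answer: #....
...##
...##
...##
...##

Derivation:
Click 1 (4,4) count=0: revealed 8 new [(1,3) (1,4) (2,3) (2,4) (3,3) (3,4) (4,3) (4,4)] -> total=8
Click 2 (0,0) count=2: revealed 1 new [(0,0)] -> total=9
Click 3 (3,3) count=2: revealed 0 new [(none)] -> total=9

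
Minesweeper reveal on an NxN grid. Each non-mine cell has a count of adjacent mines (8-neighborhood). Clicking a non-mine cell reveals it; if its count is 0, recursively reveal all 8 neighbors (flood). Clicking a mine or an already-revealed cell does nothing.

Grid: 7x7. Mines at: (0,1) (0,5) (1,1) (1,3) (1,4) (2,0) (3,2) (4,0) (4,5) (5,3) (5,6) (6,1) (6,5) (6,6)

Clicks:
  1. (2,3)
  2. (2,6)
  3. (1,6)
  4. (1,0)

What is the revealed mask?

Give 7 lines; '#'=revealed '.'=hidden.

Click 1 (2,3) count=3: revealed 1 new [(2,3)] -> total=1
Click 2 (2,6) count=0: revealed 6 new [(1,5) (1,6) (2,5) (2,6) (3,5) (3,6)] -> total=7
Click 3 (1,6) count=1: revealed 0 new [(none)] -> total=7
Click 4 (1,0) count=3: revealed 1 new [(1,0)] -> total=8

Answer: .......
#....##
...#.##
.....##
.......
.......
.......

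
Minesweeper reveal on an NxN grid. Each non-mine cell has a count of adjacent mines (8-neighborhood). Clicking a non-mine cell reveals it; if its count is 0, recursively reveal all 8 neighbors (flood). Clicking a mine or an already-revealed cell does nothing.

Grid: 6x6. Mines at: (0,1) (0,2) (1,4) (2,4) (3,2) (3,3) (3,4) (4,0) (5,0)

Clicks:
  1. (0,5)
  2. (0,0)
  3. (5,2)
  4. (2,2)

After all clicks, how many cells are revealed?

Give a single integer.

Answer: 13

Derivation:
Click 1 (0,5) count=1: revealed 1 new [(0,5)] -> total=1
Click 2 (0,0) count=1: revealed 1 new [(0,0)] -> total=2
Click 3 (5,2) count=0: revealed 10 new [(4,1) (4,2) (4,3) (4,4) (4,5) (5,1) (5,2) (5,3) (5,4) (5,5)] -> total=12
Click 4 (2,2) count=2: revealed 1 new [(2,2)] -> total=13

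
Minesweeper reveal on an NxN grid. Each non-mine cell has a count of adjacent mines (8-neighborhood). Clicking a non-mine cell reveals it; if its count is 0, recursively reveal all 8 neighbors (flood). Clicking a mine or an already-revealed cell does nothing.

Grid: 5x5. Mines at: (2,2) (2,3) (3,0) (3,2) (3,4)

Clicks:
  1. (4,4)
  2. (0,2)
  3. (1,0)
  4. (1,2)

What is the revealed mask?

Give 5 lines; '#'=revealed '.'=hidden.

Click 1 (4,4) count=1: revealed 1 new [(4,4)] -> total=1
Click 2 (0,2) count=0: revealed 12 new [(0,0) (0,1) (0,2) (0,3) (0,4) (1,0) (1,1) (1,2) (1,3) (1,4) (2,0) (2,1)] -> total=13
Click 3 (1,0) count=0: revealed 0 new [(none)] -> total=13
Click 4 (1,2) count=2: revealed 0 new [(none)] -> total=13

Answer: #####
#####
##...
.....
....#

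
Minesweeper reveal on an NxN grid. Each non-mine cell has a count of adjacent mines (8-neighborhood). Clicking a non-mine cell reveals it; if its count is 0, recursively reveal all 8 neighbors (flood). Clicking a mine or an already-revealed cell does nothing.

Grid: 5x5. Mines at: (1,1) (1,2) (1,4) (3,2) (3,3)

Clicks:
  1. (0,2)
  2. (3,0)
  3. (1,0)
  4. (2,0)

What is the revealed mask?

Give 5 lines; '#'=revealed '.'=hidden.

Click 1 (0,2) count=2: revealed 1 new [(0,2)] -> total=1
Click 2 (3,0) count=0: revealed 6 new [(2,0) (2,1) (3,0) (3,1) (4,0) (4,1)] -> total=7
Click 3 (1,0) count=1: revealed 1 new [(1,0)] -> total=8
Click 4 (2,0) count=1: revealed 0 new [(none)] -> total=8

Answer: ..#..
#....
##...
##...
##...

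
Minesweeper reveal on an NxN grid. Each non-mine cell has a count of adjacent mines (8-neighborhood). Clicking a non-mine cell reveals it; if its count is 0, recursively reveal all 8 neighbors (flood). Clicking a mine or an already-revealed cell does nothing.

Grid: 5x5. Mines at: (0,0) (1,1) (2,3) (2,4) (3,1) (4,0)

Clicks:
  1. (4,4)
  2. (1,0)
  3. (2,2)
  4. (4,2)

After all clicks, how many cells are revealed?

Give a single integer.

Answer: 8

Derivation:
Click 1 (4,4) count=0: revealed 6 new [(3,2) (3,3) (3,4) (4,2) (4,3) (4,4)] -> total=6
Click 2 (1,0) count=2: revealed 1 new [(1,0)] -> total=7
Click 3 (2,2) count=3: revealed 1 new [(2,2)] -> total=8
Click 4 (4,2) count=1: revealed 0 new [(none)] -> total=8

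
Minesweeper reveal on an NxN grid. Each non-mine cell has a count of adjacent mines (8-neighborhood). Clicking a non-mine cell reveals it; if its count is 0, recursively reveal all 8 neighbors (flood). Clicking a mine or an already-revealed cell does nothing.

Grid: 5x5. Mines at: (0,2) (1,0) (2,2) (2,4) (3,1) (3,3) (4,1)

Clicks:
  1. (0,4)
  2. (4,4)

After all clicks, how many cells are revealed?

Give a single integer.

Answer: 5

Derivation:
Click 1 (0,4) count=0: revealed 4 new [(0,3) (0,4) (1,3) (1,4)] -> total=4
Click 2 (4,4) count=1: revealed 1 new [(4,4)] -> total=5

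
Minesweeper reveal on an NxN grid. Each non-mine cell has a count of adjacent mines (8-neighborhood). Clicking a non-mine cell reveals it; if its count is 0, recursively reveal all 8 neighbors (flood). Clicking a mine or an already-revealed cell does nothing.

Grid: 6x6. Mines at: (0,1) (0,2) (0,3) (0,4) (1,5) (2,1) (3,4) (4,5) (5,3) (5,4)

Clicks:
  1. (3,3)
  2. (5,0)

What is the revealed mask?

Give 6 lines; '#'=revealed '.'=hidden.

Answer: ......
......
......
####..
###...
###...

Derivation:
Click 1 (3,3) count=1: revealed 1 new [(3,3)] -> total=1
Click 2 (5,0) count=0: revealed 9 new [(3,0) (3,1) (3,2) (4,0) (4,1) (4,2) (5,0) (5,1) (5,2)] -> total=10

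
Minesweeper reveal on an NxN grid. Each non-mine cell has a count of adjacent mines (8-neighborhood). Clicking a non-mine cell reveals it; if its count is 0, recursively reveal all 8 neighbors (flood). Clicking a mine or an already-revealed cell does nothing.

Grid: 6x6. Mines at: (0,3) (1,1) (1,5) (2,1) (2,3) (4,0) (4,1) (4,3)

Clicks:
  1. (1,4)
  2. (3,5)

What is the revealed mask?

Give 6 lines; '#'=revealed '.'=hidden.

Click 1 (1,4) count=3: revealed 1 new [(1,4)] -> total=1
Click 2 (3,5) count=0: revealed 8 new [(2,4) (2,5) (3,4) (3,5) (4,4) (4,5) (5,4) (5,5)] -> total=9

Answer: ......
....#.
....##
....##
....##
....##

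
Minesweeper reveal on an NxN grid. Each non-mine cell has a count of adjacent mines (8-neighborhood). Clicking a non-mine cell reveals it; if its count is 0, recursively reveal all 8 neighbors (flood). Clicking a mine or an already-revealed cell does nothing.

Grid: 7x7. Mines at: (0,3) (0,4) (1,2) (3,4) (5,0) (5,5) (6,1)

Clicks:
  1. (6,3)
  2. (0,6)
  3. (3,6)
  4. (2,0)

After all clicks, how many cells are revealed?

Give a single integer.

Answer: 34

Derivation:
Click 1 (6,3) count=0: revealed 24 new [(0,0) (0,1) (1,0) (1,1) (2,0) (2,1) (2,2) (2,3) (3,0) (3,1) (3,2) (3,3) (4,0) (4,1) (4,2) (4,3) (4,4) (5,1) (5,2) (5,3) (5,4) (6,2) (6,3) (6,4)] -> total=24
Click 2 (0,6) count=0: revealed 10 new [(0,5) (0,6) (1,5) (1,6) (2,5) (2,6) (3,5) (3,6) (4,5) (4,6)] -> total=34
Click 3 (3,6) count=0: revealed 0 new [(none)] -> total=34
Click 4 (2,0) count=0: revealed 0 new [(none)] -> total=34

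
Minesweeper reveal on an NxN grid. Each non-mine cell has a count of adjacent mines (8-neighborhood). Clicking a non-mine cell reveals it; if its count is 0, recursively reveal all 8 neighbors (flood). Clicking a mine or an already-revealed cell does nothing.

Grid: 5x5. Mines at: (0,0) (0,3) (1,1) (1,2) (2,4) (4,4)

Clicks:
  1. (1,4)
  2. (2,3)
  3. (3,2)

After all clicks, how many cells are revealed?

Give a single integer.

Click 1 (1,4) count=2: revealed 1 new [(1,4)] -> total=1
Click 2 (2,3) count=2: revealed 1 new [(2,3)] -> total=2
Click 3 (3,2) count=0: revealed 11 new [(2,0) (2,1) (2,2) (3,0) (3,1) (3,2) (3,3) (4,0) (4,1) (4,2) (4,3)] -> total=13

Answer: 13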